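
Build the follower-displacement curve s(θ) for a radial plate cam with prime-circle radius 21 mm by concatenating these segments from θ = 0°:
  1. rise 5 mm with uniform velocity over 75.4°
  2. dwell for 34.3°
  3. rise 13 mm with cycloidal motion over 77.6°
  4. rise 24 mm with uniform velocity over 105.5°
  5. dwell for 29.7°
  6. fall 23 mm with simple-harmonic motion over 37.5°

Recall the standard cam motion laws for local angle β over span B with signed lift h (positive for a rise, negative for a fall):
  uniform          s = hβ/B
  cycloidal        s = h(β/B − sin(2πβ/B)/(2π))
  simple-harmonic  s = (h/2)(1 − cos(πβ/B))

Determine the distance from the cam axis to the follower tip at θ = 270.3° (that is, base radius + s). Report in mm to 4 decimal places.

seg 1 [0°–75.4°] uniform, h=5: full span → s += 5 → s = 5.0000
seg 2 [75.4°–109.7°] dwell: s stays 5.0000
seg 3 [109.7°–187.3°] cycloidal, h=13: full span → s += 13 → s = 18.0000
seg 4 [187.3°–292.8°] uniform, h=24: θ=270.3° here. β=83, B=105.5. 24·83/105.5 = 18.8815 → s = 36.8815
radial distance = base radius + s = 21 + 36.8815 = 57.8815

57.8815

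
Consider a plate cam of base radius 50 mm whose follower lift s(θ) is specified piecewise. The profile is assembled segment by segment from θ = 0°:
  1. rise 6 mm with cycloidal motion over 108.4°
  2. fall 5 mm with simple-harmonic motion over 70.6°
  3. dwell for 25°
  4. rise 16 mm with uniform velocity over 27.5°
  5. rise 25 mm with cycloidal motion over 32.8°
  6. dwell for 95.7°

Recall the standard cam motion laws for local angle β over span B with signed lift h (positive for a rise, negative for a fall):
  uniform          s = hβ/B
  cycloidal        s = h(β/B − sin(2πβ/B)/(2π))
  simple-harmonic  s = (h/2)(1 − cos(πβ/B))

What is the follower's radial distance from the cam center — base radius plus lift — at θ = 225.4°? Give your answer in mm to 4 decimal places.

seg 1 [0°–108.4°] cycloidal, h=6: full span → s += 6 → s = 6.0000
seg 2 [108.4°–179°] simple-harmonic, h=-5: full span → s += -5 → s = 1.0000
seg 3 [179°–204°] dwell: s stays 1.0000
seg 4 [204°–231.5°] uniform, h=16: θ=225.4° here. β=21.4, B=27.5. 16·21.4/27.5 = 12.4509 → s = 13.4509
radial distance = base radius + s = 50 + 13.4509 = 63.4509

63.4509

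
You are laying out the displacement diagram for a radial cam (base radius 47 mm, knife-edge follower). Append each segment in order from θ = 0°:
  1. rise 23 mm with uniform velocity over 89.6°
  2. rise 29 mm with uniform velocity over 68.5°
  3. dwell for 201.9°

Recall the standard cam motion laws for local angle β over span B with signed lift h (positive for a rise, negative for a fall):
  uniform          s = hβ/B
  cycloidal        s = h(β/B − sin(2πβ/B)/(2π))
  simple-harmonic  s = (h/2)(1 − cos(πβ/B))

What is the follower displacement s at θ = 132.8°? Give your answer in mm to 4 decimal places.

seg 1 [0°–89.6°] uniform, h=23: full span → s += 23 → s = 23.0000
seg 2 [89.6°–158.1°] uniform, h=29: θ=132.8° here. β=43.2, B=68.5. 29·43.2/68.5 = 18.2891 → s = 41.2891

41.2891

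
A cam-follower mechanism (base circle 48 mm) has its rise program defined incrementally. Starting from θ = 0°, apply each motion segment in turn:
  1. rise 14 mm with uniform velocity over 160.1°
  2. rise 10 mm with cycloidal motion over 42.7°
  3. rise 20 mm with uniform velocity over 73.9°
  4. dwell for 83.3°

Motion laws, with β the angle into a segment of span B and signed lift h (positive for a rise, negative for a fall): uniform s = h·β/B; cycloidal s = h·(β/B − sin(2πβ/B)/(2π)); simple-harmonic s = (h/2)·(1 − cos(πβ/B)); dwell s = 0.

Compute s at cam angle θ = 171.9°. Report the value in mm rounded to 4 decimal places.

seg 1 [0°–160.1°] uniform, h=14: full span → s += 14 → s = 14.0000
seg 2 [160.1°–202.8°] cycloidal, h=10: θ=171.9° here. β=11.8, B=42.7. 10·(0.2763 − sin(2π·0.2763)/(2π)) = 1.1937 → s = 15.1937

15.1937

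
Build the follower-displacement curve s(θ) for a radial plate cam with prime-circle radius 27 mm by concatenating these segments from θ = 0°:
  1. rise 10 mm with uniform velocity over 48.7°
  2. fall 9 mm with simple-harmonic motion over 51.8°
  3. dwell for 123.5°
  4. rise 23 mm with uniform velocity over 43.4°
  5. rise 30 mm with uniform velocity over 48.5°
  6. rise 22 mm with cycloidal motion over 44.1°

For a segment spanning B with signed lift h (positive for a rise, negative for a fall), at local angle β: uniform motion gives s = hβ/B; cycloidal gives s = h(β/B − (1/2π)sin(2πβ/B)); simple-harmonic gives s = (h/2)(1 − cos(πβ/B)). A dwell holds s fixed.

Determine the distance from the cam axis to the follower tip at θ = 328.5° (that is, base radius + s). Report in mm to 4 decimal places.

seg 1 [0°–48.7°] uniform, h=10: full span → s += 10 → s = 10.0000
seg 2 [48.7°–100.5°] simple-harmonic, h=-9: full span → s += -9 → s = 1.0000
seg 3 [100.5°–224°] dwell: s stays 1.0000
seg 4 [224°–267.4°] uniform, h=23: full span → s += 23 → s = 24.0000
seg 5 [267.4°–315.9°] uniform, h=30: full span → s += 30 → s = 54.0000
seg 6 [315.9°–360°] cycloidal, h=22: θ=328.5° here. β=12.6, B=44.1. 22·(0.2857 − sin(2π·0.2857)/(2π)) = 2.8721 → s = 56.8721
radial distance = base radius + s = 27 + 56.8721 = 83.8721

83.8721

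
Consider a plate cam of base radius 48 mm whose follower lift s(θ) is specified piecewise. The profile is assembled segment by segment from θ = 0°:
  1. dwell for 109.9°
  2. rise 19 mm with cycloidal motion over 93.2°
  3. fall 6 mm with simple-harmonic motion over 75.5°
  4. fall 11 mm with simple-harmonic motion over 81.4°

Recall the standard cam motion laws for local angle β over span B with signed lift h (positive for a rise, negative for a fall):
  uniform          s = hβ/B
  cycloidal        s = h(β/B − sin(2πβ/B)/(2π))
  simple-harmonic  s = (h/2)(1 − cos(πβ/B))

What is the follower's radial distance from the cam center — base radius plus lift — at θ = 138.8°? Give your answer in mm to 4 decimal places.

seg 1 [0°–109.9°] dwell: s stays 0.0000
seg 2 [109.9°–203.1°] cycloidal, h=19: θ=138.8° here. β=28.9, B=93.2. 19·(0.3101 − sin(2π·0.3101)/(2π)) = 3.0806 → s = 3.0806
radial distance = base radius + s = 48 + 3.0806 = 51.0806

51.0806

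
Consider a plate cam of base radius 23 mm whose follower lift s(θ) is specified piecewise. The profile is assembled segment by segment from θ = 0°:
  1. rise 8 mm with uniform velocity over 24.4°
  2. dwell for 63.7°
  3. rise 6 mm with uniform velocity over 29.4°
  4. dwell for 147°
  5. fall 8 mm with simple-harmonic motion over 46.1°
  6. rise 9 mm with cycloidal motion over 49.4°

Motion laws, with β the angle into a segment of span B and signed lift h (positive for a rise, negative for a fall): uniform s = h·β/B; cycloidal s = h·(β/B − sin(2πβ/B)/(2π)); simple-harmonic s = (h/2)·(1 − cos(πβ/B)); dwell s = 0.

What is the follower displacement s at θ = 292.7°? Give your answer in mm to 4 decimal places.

seg 1 [0°–24.4°] uniform, h=8: full span → s += 8 → s = 8.0000
seg 2 [24.4°–88.1°] dwell: s stays 8.0000
seg 3 [88.1°–117.5°] uniform, h=6: full span → s += 6 → s = 14.0000
seg 4 [117.5°–264.5°] dwell: s stays 14.0000
seg 5 [264.5°–310.6°] simple-harmonic, h=-8: θ=292.7° here. β=28.2, B=46.1. -8/2·(1 − cos(π·0.6117)) = -5.3752 → s = 8.6248

8.6248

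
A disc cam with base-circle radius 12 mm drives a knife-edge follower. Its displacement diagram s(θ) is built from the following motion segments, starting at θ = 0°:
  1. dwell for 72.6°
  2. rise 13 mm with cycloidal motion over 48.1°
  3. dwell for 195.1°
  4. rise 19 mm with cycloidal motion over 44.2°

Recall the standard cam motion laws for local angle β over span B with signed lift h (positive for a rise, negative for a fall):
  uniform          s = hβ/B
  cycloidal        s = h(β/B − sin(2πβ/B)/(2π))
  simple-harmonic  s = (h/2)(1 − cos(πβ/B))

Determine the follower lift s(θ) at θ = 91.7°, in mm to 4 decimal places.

seg 1 [0°–72.6°] dwell: s stays 0.0000
seg 2 [72.6°–120.7°] cycloidal, h=13: θ=91.7° here. β=19.1, B=48.1. 13·(0.3971 − sin(2π·0.3971)/(2π)) = 3.9156 → s = 3.9156

3.9156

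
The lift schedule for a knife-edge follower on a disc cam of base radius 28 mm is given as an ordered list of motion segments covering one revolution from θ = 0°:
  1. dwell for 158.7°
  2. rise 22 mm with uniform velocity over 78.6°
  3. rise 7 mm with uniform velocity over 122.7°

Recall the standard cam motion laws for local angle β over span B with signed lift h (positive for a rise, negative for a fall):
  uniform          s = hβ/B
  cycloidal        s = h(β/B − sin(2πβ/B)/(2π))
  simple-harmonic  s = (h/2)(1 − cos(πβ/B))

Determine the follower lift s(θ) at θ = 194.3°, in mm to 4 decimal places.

seg 1 [0°–158.7°] dwell: s stays 0.0000
seg 2 [158.7°–237.3°] uniform, h=22: θ=194.3° here. β=35.6, B=78.6. 22·35.6/78.6 = 9.9644 → s = 9.9644

9.9644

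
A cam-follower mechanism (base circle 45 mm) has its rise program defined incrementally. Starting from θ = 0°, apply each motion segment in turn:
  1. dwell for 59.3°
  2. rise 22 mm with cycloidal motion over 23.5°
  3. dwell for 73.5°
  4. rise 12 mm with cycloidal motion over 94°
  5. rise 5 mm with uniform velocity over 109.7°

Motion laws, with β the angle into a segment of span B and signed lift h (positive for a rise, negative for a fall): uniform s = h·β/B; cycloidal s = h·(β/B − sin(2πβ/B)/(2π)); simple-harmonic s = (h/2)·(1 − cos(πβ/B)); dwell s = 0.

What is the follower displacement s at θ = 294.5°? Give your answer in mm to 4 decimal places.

seg 1 [0°–59.3°] dwell: s stays 0.0000
seg 2 [59.3°–82.8°] cycloidal, h=22: full span → s += 22 → s = 22.0000
seg 3 [82.8°–156.3°] dwell: s stays 22.0000
seg 4 [156.3°–250.3°] cycloidal, h=12: full span → s += 12 → s = 34.0000
seg 5 [250.3°–360°] uniform, h=5: θ=294.5° here. β=44.2, B=109.7. 5·44.2/109.7 = 2.0146 → s = 36.0146

36.0146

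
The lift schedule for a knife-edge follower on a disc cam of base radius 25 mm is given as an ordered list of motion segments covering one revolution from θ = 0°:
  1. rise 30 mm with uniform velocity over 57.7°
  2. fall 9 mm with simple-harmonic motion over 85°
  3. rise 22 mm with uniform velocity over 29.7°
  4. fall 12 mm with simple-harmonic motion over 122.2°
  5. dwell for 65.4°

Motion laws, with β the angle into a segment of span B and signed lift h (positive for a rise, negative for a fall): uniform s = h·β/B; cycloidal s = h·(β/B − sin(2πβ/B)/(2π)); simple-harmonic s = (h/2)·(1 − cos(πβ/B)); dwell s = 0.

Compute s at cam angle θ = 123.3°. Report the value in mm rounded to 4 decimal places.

seg 1 [0°–57.7°] uniform, h=30: full span → s += 30 → s = 30.0000
seg 2 [57.7°–142.7°] simple-harmonic, h=-9: θ=123.3° here. β=65.6, B=85. -9/2·(1 − cos(π·0.7718)) = -7.8919 → s = 22.1081

22.1081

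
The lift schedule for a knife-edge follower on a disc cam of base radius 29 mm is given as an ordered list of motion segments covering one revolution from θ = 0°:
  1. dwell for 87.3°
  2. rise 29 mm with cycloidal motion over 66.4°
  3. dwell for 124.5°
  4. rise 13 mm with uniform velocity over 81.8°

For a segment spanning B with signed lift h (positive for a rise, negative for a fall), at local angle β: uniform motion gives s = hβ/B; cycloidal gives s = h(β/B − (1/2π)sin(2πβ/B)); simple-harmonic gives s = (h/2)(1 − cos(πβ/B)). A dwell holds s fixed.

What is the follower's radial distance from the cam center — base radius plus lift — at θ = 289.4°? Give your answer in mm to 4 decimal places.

seg 1 [0°–87.3°] dwell: s stays 0.0000
seg 2 [87.3°–153.7°] cycloidal, h=29: full span → s += 29 → s = 29.0000
seg 3 [153.7°–278.2°] dwell: s stays 29.0000
seg 4 [278.2°–360°] uniform, h=13: θ=289.4° here. β=11.2, B=81.8. 13·11.2/81.8 = 1.7800 → s = 30.7800
radial distance = base radius + s = 29 + 30.7800 = 59.7800

59.7800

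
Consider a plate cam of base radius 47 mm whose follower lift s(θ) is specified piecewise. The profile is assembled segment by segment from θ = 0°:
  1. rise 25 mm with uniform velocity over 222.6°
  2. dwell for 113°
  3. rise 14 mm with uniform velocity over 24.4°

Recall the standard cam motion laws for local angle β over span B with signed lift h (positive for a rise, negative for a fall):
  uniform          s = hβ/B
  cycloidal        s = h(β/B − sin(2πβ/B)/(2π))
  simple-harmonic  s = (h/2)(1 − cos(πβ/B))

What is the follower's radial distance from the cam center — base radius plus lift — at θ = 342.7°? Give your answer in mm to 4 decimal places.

seg 1 [0°–222.6°] uniform, h=25: full span → s += 25 → s = 25.0000
seg 2 [222.6°–335.6°] dwell: s stays 25.0000
seg 3 [335.6°–360°] uniform, h=14: θ=342.7° here. β=7.1, B=24.4. 14·7.1/24.4 = 4.0738 → s = 29.0738
radial distance = base radius + s = 47 + 29.0738 = 76.0738

76.0738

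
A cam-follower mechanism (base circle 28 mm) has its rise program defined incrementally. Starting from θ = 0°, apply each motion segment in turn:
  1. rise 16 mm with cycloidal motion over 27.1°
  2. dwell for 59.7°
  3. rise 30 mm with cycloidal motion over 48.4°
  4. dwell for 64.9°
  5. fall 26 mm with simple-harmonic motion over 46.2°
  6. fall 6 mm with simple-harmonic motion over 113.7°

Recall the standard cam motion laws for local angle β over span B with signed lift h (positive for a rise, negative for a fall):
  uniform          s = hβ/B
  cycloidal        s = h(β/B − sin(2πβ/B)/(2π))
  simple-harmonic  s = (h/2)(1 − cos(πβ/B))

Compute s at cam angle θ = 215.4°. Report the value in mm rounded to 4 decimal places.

seg 1 [0°–27.1°] cycloidal, h=16: full span → s += 16 → s = 16.0000
seg 2 [27.1°–86.8°] dwell: s stays 16.0000
seg 3 [86.8°–135.2°] cycloidal, h=30: full span → s += 30 → s = 46.0000
seg 4 [135.2°–200.1°] dwell: s stays 46.0000
seg 5 [200.1°–246.3°] simple-harmonic, h=-26: θ=215.4° here. β=15.3, B=46.2. -26/2·(1 − cos(π·0.3312)) = -6.4236 → s = 39.5764

39.5764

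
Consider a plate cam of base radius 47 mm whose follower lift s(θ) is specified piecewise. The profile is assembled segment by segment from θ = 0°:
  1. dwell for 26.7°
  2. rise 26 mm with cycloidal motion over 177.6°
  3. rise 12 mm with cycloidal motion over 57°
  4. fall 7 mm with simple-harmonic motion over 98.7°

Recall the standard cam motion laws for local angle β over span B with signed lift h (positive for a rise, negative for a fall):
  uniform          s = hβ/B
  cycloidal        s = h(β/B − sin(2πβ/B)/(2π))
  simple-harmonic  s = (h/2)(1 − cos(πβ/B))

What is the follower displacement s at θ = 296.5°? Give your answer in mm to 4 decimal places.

seg 1 [0°–26.7°] dwell: s stays 0.0000
seg 2 [26.7°–204.3°] cycloidal, h=26: full span → s += 26 → s = 26.0000
seg 3 [204.3°–261.3°] cycloidal, h=12: full span → s += 12 → s = 38.0000
seg 4 [261.3°–360°] simple-harmonic, h=-7: θ=296.5° here. β=35.2, B=98.7. -7/2·(1 − cos(π·0.3566)) = -1.9764 → s = 36.0236

36.0236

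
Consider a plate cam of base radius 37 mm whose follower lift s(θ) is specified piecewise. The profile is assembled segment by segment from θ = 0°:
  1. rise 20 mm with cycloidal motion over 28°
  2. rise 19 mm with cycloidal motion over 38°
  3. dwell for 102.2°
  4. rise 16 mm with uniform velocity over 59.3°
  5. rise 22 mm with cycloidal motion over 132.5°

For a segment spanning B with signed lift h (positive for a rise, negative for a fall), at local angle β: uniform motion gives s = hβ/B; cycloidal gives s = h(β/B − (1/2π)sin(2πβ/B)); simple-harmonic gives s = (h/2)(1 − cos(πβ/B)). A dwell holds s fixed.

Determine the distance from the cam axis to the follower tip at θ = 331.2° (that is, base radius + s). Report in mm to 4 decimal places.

seg 1 [0°–28°] cycloidal, h=20: full span → s += 20 → s = 20.0000
seg 2 [28°–66°] cycloidal, h=19: full span → s += 19 → s = 39.0000
seg 3 [66°–168.2°] dwell: s stays 39.0000
seg 4 [168.2°–227.5°] uniform, h=16: full span → s += 16 → s = 55.0000
seg 5 [227.5°–360°] cycloidal, h=22: θ=331.2° here. β=103.7, B=132.5. 22·(0.7826 − sin(2π·0.7826)/(2π)) = 20.6461 → s = 75.6461
radial distance = base radius + s = 37 + 75.6461 = 112.6461

112.6461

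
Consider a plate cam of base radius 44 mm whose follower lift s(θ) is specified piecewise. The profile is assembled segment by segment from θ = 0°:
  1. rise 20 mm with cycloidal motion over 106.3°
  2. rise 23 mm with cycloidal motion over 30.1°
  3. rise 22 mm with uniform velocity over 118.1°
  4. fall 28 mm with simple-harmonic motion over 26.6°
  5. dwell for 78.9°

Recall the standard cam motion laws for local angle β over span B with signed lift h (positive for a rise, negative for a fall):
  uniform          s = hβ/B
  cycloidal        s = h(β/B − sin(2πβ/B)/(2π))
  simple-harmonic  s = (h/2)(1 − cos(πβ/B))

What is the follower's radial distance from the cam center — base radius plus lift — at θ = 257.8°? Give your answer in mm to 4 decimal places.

seg 1 [0°–106.3°] cycloidal, h=20: full span → s += 20 → s = 20.0000
seg 2 [106.3°–136.4°] cycloidal, h=23: full span → s += 23 → s = 43.0000
seg 3 [136.4°–254.5°] uniform, h=22: full span → s += 22 → s = 65.0000
seg 4 [254.5°–281.1°] simple-harmonic, h=-28: θ=257.8° here. β=3.3, B=26.6. -28/2·(1 − cos(π·0.1241)) = -1.0499 → s = 63.9501
radial distance = base radius + s = 44 + 63.9501 = 107.9501

107.9501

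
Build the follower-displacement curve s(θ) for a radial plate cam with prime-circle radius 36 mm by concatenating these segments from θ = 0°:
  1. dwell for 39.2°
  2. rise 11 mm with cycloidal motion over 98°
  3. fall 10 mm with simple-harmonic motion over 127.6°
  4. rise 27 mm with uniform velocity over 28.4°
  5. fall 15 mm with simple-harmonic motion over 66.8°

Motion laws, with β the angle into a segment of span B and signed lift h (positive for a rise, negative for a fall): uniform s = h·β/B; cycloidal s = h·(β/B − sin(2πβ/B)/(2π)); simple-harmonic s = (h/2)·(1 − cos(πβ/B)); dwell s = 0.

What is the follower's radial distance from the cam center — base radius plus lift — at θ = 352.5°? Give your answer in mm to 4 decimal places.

seg 1 [0°–39.2°] dwell: s stays 0.0000
seg 2 [39.2°–137.2°] cycloidal, h=11: full span → s += 11 → s = 11.0000
seg 3 [137.2°–264.8°] simple-harmonic, h=-10: full span → s += -10 → s = 1.0000
seg 4 [264.8°–293.2°] uniform, h=27: full span → s += 27 → s = 28.0000
seg 5 [293.2°–360°] simple-harmonic, h=-15: θ=352.5° here. β=59.3, B=66.8. -15/2·(1 − cos(π·0.8877)) = -14.5383 → s = 13.4617
radial distance = base radius + s = 36 + 13.4617 = 49.4617

49.4617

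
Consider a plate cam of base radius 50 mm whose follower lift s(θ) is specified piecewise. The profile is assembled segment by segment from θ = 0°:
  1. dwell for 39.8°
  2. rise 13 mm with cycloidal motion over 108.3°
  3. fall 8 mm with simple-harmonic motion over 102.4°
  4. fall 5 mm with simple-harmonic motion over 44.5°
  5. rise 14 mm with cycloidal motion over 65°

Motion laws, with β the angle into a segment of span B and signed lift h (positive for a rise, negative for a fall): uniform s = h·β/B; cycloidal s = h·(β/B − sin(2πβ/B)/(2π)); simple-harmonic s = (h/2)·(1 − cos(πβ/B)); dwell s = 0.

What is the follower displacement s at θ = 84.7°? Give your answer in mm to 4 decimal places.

seg 1 [0°–39.8°] dwell: s stays 0.0000
seg 2 [39.8°–148.1°] cycloidal, h=13: θ=84.7° here. β=44.9, B=108.3. 13·(0.4146 − sin(2π·0.4146)/(2π)) = 4.3319 → s = 4.3319

4.3319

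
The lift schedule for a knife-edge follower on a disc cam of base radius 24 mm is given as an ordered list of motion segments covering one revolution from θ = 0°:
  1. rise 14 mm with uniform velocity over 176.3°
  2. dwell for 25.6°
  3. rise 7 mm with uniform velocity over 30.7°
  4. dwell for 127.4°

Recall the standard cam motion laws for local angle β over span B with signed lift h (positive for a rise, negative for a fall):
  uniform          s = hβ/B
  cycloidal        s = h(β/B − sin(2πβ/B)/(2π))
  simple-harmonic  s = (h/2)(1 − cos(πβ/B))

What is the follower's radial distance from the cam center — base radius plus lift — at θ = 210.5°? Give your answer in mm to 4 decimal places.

seg 1 [0°–176.3°] uniform, h=14: full span → s += 14 → s = 14.0000
seg 2 [176.3°–201.9°] dwell: s stays 14.0000
seg 3 [201.9°–232.6°] uniform, h=7: θ=210.5° here. β=8.6, B=30.7. 7·8.6/30.7 = 1.9609 → s = 15.9609
radial distance = base radius + s = 24 + 15.9609 = 39.9609

39.9609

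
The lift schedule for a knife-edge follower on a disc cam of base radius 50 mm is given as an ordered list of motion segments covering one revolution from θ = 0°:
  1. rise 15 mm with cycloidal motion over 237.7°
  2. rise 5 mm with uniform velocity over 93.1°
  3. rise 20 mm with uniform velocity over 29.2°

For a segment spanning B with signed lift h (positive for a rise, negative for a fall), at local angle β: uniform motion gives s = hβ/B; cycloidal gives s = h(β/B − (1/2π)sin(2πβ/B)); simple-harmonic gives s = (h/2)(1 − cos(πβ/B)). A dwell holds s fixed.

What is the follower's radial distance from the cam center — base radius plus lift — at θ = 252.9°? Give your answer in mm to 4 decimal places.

seg 1 [0°–237.7°] cycloidal, h=15: full span → s += 15 → s = 15.0000
seg 2 [237.7°–330.8°] uniform, h=5: θ=252.9° here. β=15.2, B=93.1. 5·15.2/93.1 = 0.8163 → s = 15.8163
radial distance = base radius + s = 50 + 15.8163 = 65.8163

65.8163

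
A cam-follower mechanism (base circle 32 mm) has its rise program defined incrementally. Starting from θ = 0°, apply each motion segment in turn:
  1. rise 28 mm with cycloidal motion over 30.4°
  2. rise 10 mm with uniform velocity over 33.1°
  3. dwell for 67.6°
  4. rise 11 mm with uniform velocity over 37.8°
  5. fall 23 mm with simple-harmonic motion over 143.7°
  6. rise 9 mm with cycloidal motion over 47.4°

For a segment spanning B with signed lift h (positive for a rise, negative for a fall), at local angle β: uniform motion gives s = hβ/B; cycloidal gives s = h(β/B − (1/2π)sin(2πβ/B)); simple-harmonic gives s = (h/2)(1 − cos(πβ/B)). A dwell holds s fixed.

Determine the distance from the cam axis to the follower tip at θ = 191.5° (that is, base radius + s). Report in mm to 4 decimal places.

seg 1 [0°–30.4°] cycloidal, h=28: full span → s += 28 → s = 28.0000
seg 2 [30.4°–63.5°] uniform, h=10: full span → s += 10 → s = 38.0000
seg 3 [63.5°–131.1°] dwell: s stays 38.0000
seg 4 [131.1°–168.9°] uniform, h=11: full span → s += 11 → s = 49.0000
seg 5 [168.9°–312.6°] simple-harmonic, h=-23: θ=191.5° here. β=22.6, B=143.7. -23/2·(1 − cos(π·0.1573)) = -1.3754 → s = 47.6246
radial distance = base radius + s = 32 + 47.6246 = 79.6246

79.6246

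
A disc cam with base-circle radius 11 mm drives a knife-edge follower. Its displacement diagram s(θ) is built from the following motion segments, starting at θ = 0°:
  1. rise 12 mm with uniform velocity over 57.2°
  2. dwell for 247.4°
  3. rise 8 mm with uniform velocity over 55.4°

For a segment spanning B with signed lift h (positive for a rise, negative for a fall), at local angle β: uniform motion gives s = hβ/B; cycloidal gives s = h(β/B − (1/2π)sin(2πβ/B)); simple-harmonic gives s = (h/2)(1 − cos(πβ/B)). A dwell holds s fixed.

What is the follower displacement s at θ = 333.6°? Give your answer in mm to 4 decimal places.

seg 1 [0°–57.2°] uniform, h=12: full span → s += 12 → s = 12.0000
seg 2 [57.2°–304.6°] dwell: s stays 12.0000
seg 3 [304.6°–360°] uniform, h=8: θ=333.6° here. β=29, B=55.4. 8·29/55.4 = 4.1877 → s = 16.1877

16.1877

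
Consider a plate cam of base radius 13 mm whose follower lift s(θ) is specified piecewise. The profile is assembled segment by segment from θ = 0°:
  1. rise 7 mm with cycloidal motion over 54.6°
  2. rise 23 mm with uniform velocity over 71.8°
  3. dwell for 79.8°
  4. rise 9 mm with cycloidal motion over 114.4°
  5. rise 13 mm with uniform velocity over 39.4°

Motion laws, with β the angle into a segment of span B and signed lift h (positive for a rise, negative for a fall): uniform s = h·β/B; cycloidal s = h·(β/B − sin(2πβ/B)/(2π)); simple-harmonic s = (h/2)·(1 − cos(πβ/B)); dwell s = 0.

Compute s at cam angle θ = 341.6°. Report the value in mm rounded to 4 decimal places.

seg 1 [0°–54.6°] cycloidal, h=7: full span → s += 7 → s = 7.0000
seg 2 [54.6°–126.4°] uniform, h=23: full span → s += 23 → s = 30.0000
seg 3 [126.4°–206.2°] dwell: s stays 30.0000
seg 4 [206.2°–320.6°] cycloidal, h=9: full span → s += 9 → s = 39.0000
seg 5 [320.6°–360°] uniform, h=13: θ=341.6° here. β=21, B=39.4. 13·21/39.4 = 6.9289 → s = 45.9289

45.9289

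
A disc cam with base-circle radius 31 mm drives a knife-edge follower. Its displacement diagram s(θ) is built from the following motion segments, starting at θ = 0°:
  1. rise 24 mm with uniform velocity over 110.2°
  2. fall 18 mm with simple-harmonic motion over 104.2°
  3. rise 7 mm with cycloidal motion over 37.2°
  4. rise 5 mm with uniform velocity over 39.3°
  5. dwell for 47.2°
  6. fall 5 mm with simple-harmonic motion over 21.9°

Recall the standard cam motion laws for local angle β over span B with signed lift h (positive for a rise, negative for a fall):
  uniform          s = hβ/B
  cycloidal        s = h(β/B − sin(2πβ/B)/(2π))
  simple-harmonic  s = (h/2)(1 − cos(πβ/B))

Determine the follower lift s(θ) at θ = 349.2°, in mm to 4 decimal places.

seg 1 [0°–110.2°] uniform, h=24: full span → s += 24 → s = 24.0000
seg 2 [110.2°–214.4°] simple-harmonic, h=-18: full span → s += -18 → s = 6.0000
seg 3 [214.4°–251.6°] cycloidal, h=7: full span → s += 7 → s = 13.0000
seg 4 [251.6°–290.9°] uniform, h=5: full span → s += 5 → s = 18.0000
seg 5 [290.9°–338.1°] dwell: s stays 18.0000
seg 6 [338.1°–360°] simple-harmonic, h=-5: θ=349.2° here. β=11.1, B=21.9. -5/2·(1 − cos(π·0.5068)) = -2.5538 → s = 15.4462

15.4462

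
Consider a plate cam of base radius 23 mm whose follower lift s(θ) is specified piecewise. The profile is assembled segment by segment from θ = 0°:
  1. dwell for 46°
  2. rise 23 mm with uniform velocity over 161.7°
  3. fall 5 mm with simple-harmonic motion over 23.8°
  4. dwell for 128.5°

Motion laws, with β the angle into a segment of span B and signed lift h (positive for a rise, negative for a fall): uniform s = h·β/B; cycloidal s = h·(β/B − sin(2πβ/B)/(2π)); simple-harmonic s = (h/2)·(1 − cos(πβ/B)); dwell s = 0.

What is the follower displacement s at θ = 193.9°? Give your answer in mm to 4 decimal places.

seg 1 [0°–46°] dwell: s stays 0.0000
seg 2 [46°–207.7°] uniform, h=23: θ=193.9° here. β=147.9, B=161.7. 23·147.9/161.7 = 21.0371 → s = 21.0371

21.0371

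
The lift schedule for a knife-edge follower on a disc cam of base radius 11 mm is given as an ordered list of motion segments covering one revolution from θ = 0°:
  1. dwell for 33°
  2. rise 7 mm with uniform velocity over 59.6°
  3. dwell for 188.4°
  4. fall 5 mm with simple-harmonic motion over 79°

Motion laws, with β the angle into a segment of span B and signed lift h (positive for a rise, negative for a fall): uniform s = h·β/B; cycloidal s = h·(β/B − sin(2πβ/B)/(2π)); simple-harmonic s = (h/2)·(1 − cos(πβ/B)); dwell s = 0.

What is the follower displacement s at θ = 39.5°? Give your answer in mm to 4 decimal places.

seg 1 [0°–33°] dwell: s stays 0.0000
seg 2 [33°–92.6°] uniform, h=7: θ=39.5° here. β=6.5, B=59.6. 7·6.5/59.6 = 0.7634 → s = 0.7634

0.7634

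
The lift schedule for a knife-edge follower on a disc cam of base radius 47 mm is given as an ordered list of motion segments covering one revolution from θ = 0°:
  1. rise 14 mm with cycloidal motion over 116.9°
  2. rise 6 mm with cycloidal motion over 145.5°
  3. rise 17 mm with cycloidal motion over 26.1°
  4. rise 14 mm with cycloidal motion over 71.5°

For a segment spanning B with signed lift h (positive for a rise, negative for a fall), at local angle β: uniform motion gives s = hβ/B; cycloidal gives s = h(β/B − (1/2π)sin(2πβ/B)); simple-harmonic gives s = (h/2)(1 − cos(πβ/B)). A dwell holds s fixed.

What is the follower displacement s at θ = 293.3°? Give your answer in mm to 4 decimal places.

seg 1 [0°–116.9°] cycloidal, h=14: full span → s += 14 → s = 14.0000
seg 2 [116.9°–262.4°] cycloidal, h=6: full span → s += 6 → s = 20.0000
seg 3 [262.4°–288.5°] cycloidal, h=17: full span → s += 17 → s = 37.0000
seg 4 [288.5°–360°] cycloidal, h=14: θ=293.3° here. β=4.8, B=71.5. 14·(0.0671 − sin(2π·0.0671)/(2π)) = 0.0276 → s = 37.0276

37.0276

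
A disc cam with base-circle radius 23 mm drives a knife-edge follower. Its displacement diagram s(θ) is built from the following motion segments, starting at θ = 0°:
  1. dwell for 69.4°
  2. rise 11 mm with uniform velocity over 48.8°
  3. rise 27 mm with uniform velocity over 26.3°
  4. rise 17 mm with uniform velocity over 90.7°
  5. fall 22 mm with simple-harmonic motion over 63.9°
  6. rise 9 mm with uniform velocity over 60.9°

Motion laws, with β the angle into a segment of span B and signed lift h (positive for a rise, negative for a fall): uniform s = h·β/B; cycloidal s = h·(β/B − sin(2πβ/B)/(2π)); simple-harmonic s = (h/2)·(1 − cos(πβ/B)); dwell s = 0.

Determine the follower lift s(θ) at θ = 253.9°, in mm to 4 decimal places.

seg 1 [0°–69.4°] dwell: s stays 0.0000
seg 2 [69.4°–118.2°] uniform, h=11: full span → s += 11 → s = 11.0000
seg 3 [118.2°–144.5°] uniform, h=27: full span → s += 27 → s = 38.0000
seg 4 [144.5°–235.2°] uniform, h=17: full span → s += 17 → s = 55.0000
seg 5 [235.2°–299.1°] simple-harmonic, h=-22: θ=253.9° here. β=18.7, B=63.9. -22/2·(1 − cos(π·0.2926)) = -4.3305 → s = 50.6695

50.6695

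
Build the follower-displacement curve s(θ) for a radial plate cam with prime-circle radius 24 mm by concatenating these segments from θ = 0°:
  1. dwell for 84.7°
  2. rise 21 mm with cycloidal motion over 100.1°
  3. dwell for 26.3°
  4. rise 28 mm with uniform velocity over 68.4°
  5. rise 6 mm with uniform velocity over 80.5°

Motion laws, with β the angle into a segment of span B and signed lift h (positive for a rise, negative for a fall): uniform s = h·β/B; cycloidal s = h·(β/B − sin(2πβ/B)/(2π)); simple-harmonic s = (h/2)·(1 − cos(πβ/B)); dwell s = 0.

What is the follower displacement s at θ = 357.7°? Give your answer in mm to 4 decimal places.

seg 1 [0°–84.7°] dwell: s stays 0.0000
seg 2 [84.7°–184.8°] cycloidal, h=21: full span → s += 21 → s = 21.0000
seg 3 [184.8°–211.1°] dwell: s stays 21.0000
seg 4 [211.1°–279.5°] uniform, h=28: full span → s += 28 → s = 49.0000
seg 5 [279.5°–360°] uniform, h=6: θ=357.7° here. β=78.2, B=80.5. 6·78.2/80.5 = 5.8286 → s = 54.8286

54.8286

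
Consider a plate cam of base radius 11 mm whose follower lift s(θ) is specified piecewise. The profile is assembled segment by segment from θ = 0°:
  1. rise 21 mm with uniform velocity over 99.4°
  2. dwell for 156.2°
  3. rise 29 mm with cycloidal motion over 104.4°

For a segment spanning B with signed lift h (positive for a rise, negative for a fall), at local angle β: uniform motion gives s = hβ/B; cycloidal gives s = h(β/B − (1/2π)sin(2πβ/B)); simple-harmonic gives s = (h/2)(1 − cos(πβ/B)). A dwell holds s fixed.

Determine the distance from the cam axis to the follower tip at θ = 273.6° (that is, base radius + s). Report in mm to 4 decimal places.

seg 1 [0°–99.4°] uniform, h=21: full span → s += 21 → s = 21.0000
seg 2 [99.4°–255.6°] dwell: s stays 21.0000
seg 3 [255.6°–360°] cycloidal, h=29: θ=273.6° here. β=18, B=104.4. 29·(0.1724 − sin(2π·0.1724)/(2π)) = 0.9222 → s = 21.9222
radial distance = base radius + s = 11 + 21.9222 = 32.9222

32.9222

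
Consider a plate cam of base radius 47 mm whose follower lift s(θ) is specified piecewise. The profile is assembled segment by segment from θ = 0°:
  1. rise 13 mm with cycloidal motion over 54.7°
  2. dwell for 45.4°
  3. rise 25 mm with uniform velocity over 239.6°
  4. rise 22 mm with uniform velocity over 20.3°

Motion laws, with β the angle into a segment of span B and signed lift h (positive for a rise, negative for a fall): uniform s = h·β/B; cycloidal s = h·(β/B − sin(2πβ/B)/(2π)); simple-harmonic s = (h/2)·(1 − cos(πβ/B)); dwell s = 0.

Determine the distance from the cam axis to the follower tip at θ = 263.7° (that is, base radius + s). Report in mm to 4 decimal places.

seg 1 [0°–54.7°] cycloidal, h=13: full span → s += 13 → s = 13.0000
seg 2 [54.7°–100.1°] dwell: s stays 13.0000
seg 3 [100.1°–339.7°] uniform, h=25: θ=263.7° here. β=163.6, B=239.6. 25·163.6/239.6 = 17.0701 → s = 30.0701
radial distance = base radius + s = 47 + 30.0701 = 77.0701

77.0701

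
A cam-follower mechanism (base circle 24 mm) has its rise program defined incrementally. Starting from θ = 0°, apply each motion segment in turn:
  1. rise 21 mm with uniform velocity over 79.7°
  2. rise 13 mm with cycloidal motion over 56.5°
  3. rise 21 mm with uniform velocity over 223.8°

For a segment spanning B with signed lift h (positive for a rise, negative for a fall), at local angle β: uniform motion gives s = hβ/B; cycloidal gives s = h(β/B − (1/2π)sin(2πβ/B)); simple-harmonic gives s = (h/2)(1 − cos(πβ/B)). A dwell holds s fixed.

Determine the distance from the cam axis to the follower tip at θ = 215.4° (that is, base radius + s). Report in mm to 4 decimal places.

seg 1 [0°–79.7°] uniform, h=21: full span → s += 21 → s = 21.0000
seg 2 [79.7°–136.2°] cycloidal, h=13: full span → s += 13 → s = 34.0000
seg 3 [136.2°–360°] uniform, h=21: θ=215.4° here. β=79.2, B=223.8. 21·79.2/223.8 = 7.4316 → s = 41.4316
radial distance = base radius + s = 24 + 41.4316 = 65.4316

65.4316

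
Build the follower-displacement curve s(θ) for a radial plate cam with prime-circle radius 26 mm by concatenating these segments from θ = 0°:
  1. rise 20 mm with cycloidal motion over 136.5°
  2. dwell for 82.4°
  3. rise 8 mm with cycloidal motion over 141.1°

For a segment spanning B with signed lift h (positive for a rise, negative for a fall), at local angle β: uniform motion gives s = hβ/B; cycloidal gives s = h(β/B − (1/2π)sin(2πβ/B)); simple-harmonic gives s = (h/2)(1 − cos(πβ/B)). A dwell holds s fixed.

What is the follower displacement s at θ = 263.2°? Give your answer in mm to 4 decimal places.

seg 1 [0°–136.5°] cycloidal, h=20: full span → s += 20 → s = 20.0000
seg 2 [136.5°–218.9°] dwell: s stays 20.0000
seg 3 [218.9°–360°] cycloidal, h=8: θ=263.2° here. β=44.3, B=141.1. 8·(0.3140 − sin(2π·0.3140)/(2π)) = 1.3399 → s = 21.3399

21.3399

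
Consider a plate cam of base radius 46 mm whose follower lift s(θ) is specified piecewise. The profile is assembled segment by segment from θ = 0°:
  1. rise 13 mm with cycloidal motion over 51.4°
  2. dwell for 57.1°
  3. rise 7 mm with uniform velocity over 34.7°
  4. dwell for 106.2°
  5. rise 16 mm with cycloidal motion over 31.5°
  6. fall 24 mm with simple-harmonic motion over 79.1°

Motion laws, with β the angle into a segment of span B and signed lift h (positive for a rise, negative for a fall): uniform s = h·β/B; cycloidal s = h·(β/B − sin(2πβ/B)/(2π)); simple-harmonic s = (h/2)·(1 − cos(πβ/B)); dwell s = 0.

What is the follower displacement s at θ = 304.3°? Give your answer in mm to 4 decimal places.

seg 1 [0°–51.4°] cycloidal, h=13: full span → s += 13 → s = 13.0000
seg 2 [51.4°–108.5°] dwell: s stays 13.0000
seg 3 [108.5°–143.2°] uniform, h=7: full span → s += 7 → s = 20.0000
seg 4 [143.2°–249.4°] dwell: s stays 20.0000
seg 5 [249.4°–280.9°] cycloidal, h=16: full span → s += 16 → s = 36.0000
seg 6 [280.9°–360°] simple-harmonic, h=-24: θ=304.3° here. β=23.4, B=79.1. -24/2·(1 − cos(π·0.2958)) = -4.8199 → s = 31.1801

31.1801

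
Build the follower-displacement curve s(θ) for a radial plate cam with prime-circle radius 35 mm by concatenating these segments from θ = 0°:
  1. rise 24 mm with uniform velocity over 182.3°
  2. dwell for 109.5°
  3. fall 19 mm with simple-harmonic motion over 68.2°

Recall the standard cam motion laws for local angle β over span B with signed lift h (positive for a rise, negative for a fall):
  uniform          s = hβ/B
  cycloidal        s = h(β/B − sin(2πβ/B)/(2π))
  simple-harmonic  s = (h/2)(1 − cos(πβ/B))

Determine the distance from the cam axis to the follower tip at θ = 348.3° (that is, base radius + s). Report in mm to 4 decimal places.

seg 1 [0°–182.3°] uniform, h=24: full span → s += 24 → s = 24.0000
seg 2 [182.3°–291.8°] dwell: s stays 24.0000
seg 3 [291.8°–360°] simple-harmonic, h=-19: θ=348.3° here. β=56.5, B=68.2. -19/2·(1 − cos(π·0.8284)) = -17.6533 → s = 6.3467
radial distance = base radius + s = 35 + 6.3467 = 41.3467

41.3467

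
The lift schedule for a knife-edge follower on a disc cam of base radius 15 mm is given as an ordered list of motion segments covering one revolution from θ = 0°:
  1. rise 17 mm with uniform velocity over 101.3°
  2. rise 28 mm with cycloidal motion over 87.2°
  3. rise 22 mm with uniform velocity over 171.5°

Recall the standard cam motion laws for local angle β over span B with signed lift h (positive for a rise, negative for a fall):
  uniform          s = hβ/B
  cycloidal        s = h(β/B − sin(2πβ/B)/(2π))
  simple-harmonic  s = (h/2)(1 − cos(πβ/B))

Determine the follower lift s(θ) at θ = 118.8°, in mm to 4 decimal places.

seg 1 [0°–101.3°] uniform, h=17: full span → s += 17 → s = 17.0000
seg 2 [101.3°–188.5°] cycloidal, h=28: θ=118.8° here. β=17.5, B=87.2. 28·(0.2007 − sin(2π·0.2007)/(2π)) = 1.3751 → s = 18.3751

18.3751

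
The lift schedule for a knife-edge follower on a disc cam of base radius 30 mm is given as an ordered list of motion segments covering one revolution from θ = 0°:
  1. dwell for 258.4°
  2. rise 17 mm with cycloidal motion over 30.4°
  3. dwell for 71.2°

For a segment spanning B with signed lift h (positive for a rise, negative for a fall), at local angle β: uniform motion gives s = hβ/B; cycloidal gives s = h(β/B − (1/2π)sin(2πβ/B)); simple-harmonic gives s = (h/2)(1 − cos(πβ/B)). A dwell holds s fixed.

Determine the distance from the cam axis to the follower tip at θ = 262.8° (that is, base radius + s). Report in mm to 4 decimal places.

seg 1 [0°–258.4°] dwell: s stays 0.0000
seg 2 [258.4°–288.8°] cycloidal, h=17: θ=262.8° here. β=4.4, B=30.4. 17·(0.1447 − sin(2π·0.1447)/(2π)) = 0.3254 → s = 0.3254
radial distance = base radius + s = 30 + 0.3254 = 30.3254

30.3254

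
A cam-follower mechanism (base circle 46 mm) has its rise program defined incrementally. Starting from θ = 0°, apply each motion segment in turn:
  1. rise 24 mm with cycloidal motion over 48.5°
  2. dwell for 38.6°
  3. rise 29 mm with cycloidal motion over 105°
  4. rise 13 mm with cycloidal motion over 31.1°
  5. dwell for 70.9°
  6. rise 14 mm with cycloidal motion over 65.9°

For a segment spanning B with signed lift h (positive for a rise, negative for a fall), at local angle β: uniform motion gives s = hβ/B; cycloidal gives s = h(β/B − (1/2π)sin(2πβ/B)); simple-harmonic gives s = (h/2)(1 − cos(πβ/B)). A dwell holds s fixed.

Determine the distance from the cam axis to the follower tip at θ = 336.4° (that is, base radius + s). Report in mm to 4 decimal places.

seg 1 [0°–48.5°] cycloidal, h=24: full span → s += 24 → s = 24.0000
seg 2 [48.5°–87.1°] dwell: s stays 24.0000
seg 3 [87.1°–192.1°] cycloidal, h=29: full span → s += 29 → s = 53.0000
seg 4 [192.1°–223.2°] cycloidal, h=13: full span → s += 13 → s = 66.0000
seg 5 [223.2°–294.1°] dwell: s stays 66.0000
seg 6 [294.1°–360°] cycloidal, h=14: θ=336.4° here. β=42.3, B=65.9. 14·(0.6419 − sin(2π·0.6419)/(2π)) = 10.7198 → s = 76.7198
radial distance = base radius + s = 46 + 76.7198 = 122.7198

122.7198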